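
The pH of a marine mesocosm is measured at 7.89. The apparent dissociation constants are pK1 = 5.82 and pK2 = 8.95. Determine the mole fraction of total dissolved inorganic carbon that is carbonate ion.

α₂ = 0.0795

α₂ = 1 / (1 + [H⁺]/K2 + [H⁺]²/(K1K2)) = 1 / (1 + 10^+1.06 + 10^-1.01)
   = 1 / (1 + 11.482 + 0.097724) = 1/12.579 = 0.07950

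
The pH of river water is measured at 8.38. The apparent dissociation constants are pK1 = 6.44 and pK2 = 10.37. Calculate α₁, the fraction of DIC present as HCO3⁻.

α₁ = 0.979

α₁ = 1 / (1 + [H⁺]/K1 + K2/[H⁺]) = 1 / (1 + 10^-1.94 + 10^-1.99)
   = 1 / (1 + 0.011482 + 0.010233) = 1/1.0217 = 0.9787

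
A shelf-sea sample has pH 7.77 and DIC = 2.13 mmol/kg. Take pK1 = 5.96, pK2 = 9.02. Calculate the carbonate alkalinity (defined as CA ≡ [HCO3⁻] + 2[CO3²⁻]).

CA = [HCO3⁻] + 2[CO3²⁻] = (α₁ + 2α₂)·DIC
At pH 7.77: [H⁺]/K1 = 10^-1.81 = 0.015488, K2/[H⁺] = 10^-1.25 = 0.056234
α₁ = 1/(1 + 0.015488 + 0.056234) = 1/1.0717 = 0.9331; α₂ = α₁·K2/[H⁺] = 0.05247
α₁ + 2α₂ = 1.0380
CA = 1.0380 × 2.13 = 2.21 mmol/kg

CA = 2.21 mmol/kg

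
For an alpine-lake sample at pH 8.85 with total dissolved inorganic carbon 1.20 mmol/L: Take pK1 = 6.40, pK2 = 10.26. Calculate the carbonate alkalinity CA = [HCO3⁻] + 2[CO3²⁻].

CA = [HCO3⁻] + 2[CO3²⁻] = (α₁ + 2α₂)·DIC
At pH 8.85: [H⁺]/K1 = 10^-2.45 = 0.0035481, K2/[H⁺] = 10^-1.41 = 0.038905
α₁ = 1/(1 + 0.0035481 + 0.038905) = 1/1.0425 = 0.9593; α₂ = α₁·K2/[H⁺] = 0.03732
α₁ + 2α₂ = 1.0339
CA = 1.0339 × 1.20 = 1.24 mmol/L

CA = 1.24 mmol/L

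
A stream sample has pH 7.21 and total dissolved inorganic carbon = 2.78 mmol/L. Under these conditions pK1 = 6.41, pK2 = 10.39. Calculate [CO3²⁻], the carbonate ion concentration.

[CO3²⁻] = 1.58 μmol/L

α₂ = 1 / (1 + [H⁺]/K2 + [H⁺]²/(K1K2)) = 1 / (1 + 10^+3.18 + 10^+2.38)
   = 1 / (1 + 1513.6 + 239.88) = 1/1754.4 = 0.0005700
[CO3²⁻] = α₂ × DIC = 0.0005700 × 2.78 = 0.00158 mmol/L = 1.58 μmol/L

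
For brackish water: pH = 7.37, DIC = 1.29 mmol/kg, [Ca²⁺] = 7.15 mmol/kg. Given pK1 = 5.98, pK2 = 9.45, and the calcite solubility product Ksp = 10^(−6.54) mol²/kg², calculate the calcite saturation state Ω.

Ω = 0.254

α₂ = 1 / (1 + [H⁺]/K2 + [H⁺]²/(K1K2)) = 1 / (1 + 10^+2.08 + 10^+0.69)
   = 1 / (1 + 120.23 + 4.8978) = 1/126.12 = 0.007929
[CO3²⁻] = α₂ × DIC = 0.007929 × 1.29 = 0.01023 mmol/kg = 10.23 μmol/kg
Ksp = 10^(−6.54) = 2.884×10^-7
Ω = [Ca²⁺][CO3²⁻]/Ksp = (7.15×10^-3)(1.023×10^-5) / 2.884×10^-7 = 0.254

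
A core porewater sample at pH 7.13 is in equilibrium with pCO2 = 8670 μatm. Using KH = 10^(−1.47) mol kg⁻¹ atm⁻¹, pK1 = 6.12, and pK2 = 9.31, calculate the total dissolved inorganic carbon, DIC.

[CO2*] = KH · pCO2 = 10^(−1.47) × 8670×10^-6 = 2.938×10^-4 mol/kg
α₀ = 1/(1 + K1/[H⁺] + K1K2/[H⁺]²) = 1/(1 + 10^+1.01 + 10^-1.17) = 0.08849
DIC = [CO2*]/α₀ = 2.938×10^-4 / 0.08849 = 3.32 mmol/kg

DIC = 3.32 mmol/kg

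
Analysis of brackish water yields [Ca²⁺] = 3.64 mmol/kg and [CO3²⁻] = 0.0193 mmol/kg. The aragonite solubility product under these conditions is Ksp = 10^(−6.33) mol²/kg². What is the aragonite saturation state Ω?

Ksp = 10^(−6.33) = 4.677×10^-7
Ω = [Ca²⁺][CO3²⁻]/Ksp = (3.64×10^-3)(0.0193×10^-3) / 4.677×10^-7 = 0.150

Ω = 0.150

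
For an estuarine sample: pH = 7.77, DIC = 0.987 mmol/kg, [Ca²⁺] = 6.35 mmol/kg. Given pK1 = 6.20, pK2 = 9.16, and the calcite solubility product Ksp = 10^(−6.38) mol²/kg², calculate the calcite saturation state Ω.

Ω = 0.574

α₂ = 1 / (1 + [H⁺]/K2 + [H⁺]²/(K1K2)) = 1 / (1 + 10^+1.39 + 10^-0.18)
   = 1 / (1 + 24.547 + 0.66069) = 1/26.208 = 0.03816
[CO3²⁻] = α₂ × DIC = 0.03816 × 0.987 = 0.03766 mmol/kg
Ksp = 10^(−6.38) = 4.169×10^-7
Ω = [Ca²⁺][CO3²⁻]/Ksp = (6.35×10^-3)(3.766×10^-5) / 4.169×10^-7 = 0.574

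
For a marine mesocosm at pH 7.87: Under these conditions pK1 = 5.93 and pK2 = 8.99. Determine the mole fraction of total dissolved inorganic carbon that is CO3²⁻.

α₂ = 1 / (1 + [H⁺]/K2 + [H⁺]²/(K1K2)) = 1 / (1 + 10^+1.12 + 10^-0.82)
   = 1 / (1 + 13.183 + 0.15136) = 1/14.334 = 0.06976

α₂ = 0.0698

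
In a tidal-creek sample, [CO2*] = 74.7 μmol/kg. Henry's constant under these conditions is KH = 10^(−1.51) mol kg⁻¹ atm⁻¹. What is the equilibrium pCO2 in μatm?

pCO2 = 2420 μatm

KH = 10^(−1.51) = 3.090×10^-2 mol kg⁻¹ atm⁻¹
pCO2 = [CO2*]/KH = 74.7×10^-6 / 3.090×10^-2 = 2.42×10^-3 atm = 2420 μatm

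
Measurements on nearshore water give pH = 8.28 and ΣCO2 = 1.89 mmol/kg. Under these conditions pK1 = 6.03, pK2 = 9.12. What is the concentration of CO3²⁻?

α₂ = 1 / (1 + [H⁺]/K2 + [H⁺]²/(K1K2)) = 1 / (1 + 10^+0.84 + 10^-1.41)
   = 1 / (1 + 6.9183 + 0.038905) = 1/7.9572 = 0.1257
[CO3²⁻] = α₂ × DIC = 0.1257 × 1.89 = 0.238 mmol/kg

[CO3²⁻] = 0.238 mmol/kg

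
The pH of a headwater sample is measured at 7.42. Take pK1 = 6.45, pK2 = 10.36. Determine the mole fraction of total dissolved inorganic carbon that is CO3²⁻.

α₂ = 0.00104

α₂ = 1 / (1 + [H⁺]/K2 + [H⁺]²/(K1K2)) = 1 / (1 + 10^+2.94 + 10^+1.97)
   = 1 / (1 + 870.96 + 93.325) = 1/965.29 = 0.001036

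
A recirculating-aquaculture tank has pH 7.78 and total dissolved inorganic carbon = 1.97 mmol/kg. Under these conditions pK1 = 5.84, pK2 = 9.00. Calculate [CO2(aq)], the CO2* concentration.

α₀ = 1 / (1 + K1/[H⁺] + K1K2/[H⁺]²) = 1 / (1 + 10^+1.94 + 10^+0.72)
   = 1 / (1 + 87.096 + 5.2481) = 1/93.344 = 0.01071
[CO2*] = α₀ × DIC = 0.01071 × 1.97 = 0.0211 mmol/kg

[CO2*] = 0.0211 mmol/kg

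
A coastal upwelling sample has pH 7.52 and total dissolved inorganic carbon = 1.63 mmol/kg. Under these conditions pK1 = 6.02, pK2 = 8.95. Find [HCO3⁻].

α₁ = 1 / (1 + [H⁺]/K1 + K2/[H⁺]) = 1 / (1 + 10^-1.50 + 10^-1.43)
   = 1 / (1 + 0.031623 + 0.037154) = 1/1.0688 = 0.9356
[HCO3⁻] = α₁ × DIC = 0.9356 × 1.63 = 1.53 mmol/kg

[HCO3⁻] = 1.53 mmol/kg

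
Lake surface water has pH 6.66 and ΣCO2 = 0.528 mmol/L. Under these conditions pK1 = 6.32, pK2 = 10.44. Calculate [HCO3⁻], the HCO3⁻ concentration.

α₁ = 1 / (1 + [H⁺]/K1 + K2/[H⁺]) = 1 / (1 + 10^-0.34 + 10^-3.78)
   = 1 / (1 + 0.45709 + 0.00016596) = 1/1.4573 = 0.6862
[HCO3⁻] = α₁ × DIC = 0.6862 × 0.528 = 0.362 mmol/L

[HCO3⁻] = 0.362 mmol/L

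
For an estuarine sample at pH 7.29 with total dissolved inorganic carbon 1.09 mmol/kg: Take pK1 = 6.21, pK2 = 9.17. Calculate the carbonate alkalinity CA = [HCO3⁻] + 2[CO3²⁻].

CA = 1.02 mmol/kg

CA = [HCO3⁻] + 2[CO3²⁻] = (α₁ + 2α₂)·DIC
At pH 7.29: [H⁺]/K1 = 10^-1.08 = 0.083176, K2/[H⁺] = 10^-1.88 = 0.013183
α₁ = 1/(1 + 0.083176 + 0.013183) = 1/1.0964 = 0.9121; α₂ = α₁·K2/[H⁺] = 0.01202
α₁ + 2α₂ = 0.9362
CA = 0.9362 × 1.09 = 1.02 mmol/kg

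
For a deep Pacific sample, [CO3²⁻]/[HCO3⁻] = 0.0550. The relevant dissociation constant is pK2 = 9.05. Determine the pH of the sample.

From K2 = [H⁺][CO3²⁻]/[HCO3⁻]:  pH = pK2 + log₁₀([CO3²⁻]/[HCO3⁻])
log₁₀(0.0550) = -1.260
pH = 9.05 + (-1.260) = 7.79

pH = 7.79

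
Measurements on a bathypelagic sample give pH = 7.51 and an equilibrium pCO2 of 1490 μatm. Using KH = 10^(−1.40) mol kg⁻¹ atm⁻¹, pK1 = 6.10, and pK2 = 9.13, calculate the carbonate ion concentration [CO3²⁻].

[CO3²⁻] = 0.0366 mmol/kg

[CO2*] = KH · pCO2 = 10^(−1.40) × 1490×10^-6 = 5.932×10^-5 mol/kg
α₀ = 1/(1 + K1/[H⁺] + K1K2/[H⁺]²) = 1/(1 + 10^+1.41 + 10^-0.21) = 0.03660
DIC = [CO2*]/α₀ = 5.932×10^-5 / 0.03660 = 1.621 mmol/kg
[CO3²⁻] = α₂·DIC; α₂ = 0.02257, so [CO3²⁻] = 0.02257 × 1.621 = 0.0366 mmol/kg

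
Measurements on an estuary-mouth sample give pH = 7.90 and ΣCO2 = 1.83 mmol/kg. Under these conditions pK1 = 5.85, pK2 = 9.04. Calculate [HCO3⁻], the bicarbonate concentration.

[HCO3⁻] = 1.69 mmol/kg

α₁ = 1 / (1 + [H⁺]/K1 + K2/[H⁺]) = 1 / (1 + 10^-2.05 + 10^-1.14)
   = 1 / (1 + 0.0089125 + 0.072444) = 1/1.0814 = 0.9248
[HCO3⁻] = α₁ × DIC = 0.9248 × 1.83 = 1.69 mmol/kg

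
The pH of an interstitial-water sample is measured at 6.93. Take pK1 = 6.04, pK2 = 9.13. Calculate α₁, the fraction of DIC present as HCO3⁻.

α₁ = 1 / (1 + [H⁺]/K1 + K2/[H⁺]) = 1 / (1 + 10^-0.89 + 10^-2.20)
   = 1 / (1 + 0.12882 + 0.0063096) = 1/1.1351 = 0.8810

α₁ = 0.881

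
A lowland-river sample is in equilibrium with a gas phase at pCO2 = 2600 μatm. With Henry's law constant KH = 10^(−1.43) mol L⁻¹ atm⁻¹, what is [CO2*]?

[CO2*] = 96.6 μmol/L

KH = 10^(−1.43) = 3.715×10^-2 mol L⁻¹ atm⁻¹
[CO2*] = KH · pCO2 = 3.715×10^-2 × 2600×10^-6 atm = 9.66×10^-5 mol/L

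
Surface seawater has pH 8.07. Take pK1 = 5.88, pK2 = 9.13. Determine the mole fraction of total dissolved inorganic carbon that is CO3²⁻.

α₂ = 1 / (1 + [H⁺]/K2 + [H⁺]²/(K1K2)) = 1 / (1 + 10^+1.06 + 10^-1.13)
   = 1 / (1 + 11.482 + 0.074131) = 1/12.556 = 0.07965

α₂ = 0.0796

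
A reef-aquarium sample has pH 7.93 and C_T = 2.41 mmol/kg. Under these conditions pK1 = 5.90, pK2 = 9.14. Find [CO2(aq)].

[CO2*] = 0.0210 mmol/kg

α₀ = 1 / (1 + K1/[H⁺] + K1K2/[H⁺]²) = 1 / (1 + 10^+2.03 + 10^+0.82)
   = 1 / (1 + 107.15 + 6.6069) = 1/114.76 = 0.008714
[CO2*] = α₀ × DIC = 0.008714 × 2.41 = 0.0210 mmol/kg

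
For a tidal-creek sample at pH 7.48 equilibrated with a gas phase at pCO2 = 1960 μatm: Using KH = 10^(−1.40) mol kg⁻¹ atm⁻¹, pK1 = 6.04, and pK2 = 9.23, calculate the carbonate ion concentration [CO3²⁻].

[CO2*] = KH · pCO2 = 10^(−1.40) × 1960×10^-6 = 7.803×10^-5 mol/kg
α₀ = 1/(1 + K1/[H⁺] + K1K2/[H⁺]²) = 1/(1 + 10^+1.44 + 10^-0.31) = 0.03444
DIC = [CO2*]/α₀ = 7.803×10^-5 / 0.03444 = 2.265 mmol/kg
[CO3²⁻] = α₂·DIC; α₂ = 0.01687, so [CO3²⁻] = 0.01687 × 2.265 = 0.0382 mmol/kg

[CO3²⁻] = 0.0382 mmol/kg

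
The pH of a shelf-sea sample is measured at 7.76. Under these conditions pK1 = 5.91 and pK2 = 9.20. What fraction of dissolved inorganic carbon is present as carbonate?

α₂ = 0.0346

α₂ = 1 / (1 + [H⁺]/K2 + [H⁺]²/(K1K2)) = 1 / (1 + 10^+1.44 + 10^-0.41)
   = 1 / (1 + 27.542 + 0.38905) = 1/28.931 = 0.03456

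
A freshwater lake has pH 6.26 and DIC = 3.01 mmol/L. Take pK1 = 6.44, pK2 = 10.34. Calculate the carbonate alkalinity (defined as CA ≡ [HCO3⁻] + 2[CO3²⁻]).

CA = 1.20 mmol/L

CA = [HCO3⁻] + 2[CO3²⁻] = (α₁ + 2α₂)·DIC
At pH 6.26: [H⁺]/K1 = 10^0.18 = 1.5136, K2/[H⁺] = 10^-4.08 = 8.3176×10^-5
α₁ = 1/(1 + 1.5136 + 8.3176×10^-5) = 1/2.5136 = 0.3978; α₂ = α₁·K2/[H⁺] = 3.309×10^-5
α₁ + 2α₂ = 0.3979
CA = 0.3979 × 3.01 = 1.20 mmol/L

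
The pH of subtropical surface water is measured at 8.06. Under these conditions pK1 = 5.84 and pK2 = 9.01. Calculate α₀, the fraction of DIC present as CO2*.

α₀ = 1 / (1 + K1/[H⁺] + K1K2/[H⁺]²) = 1 / (1 + 10^+2.22 + 10^+1.27)
   = 1 / (1 + 165.96 + 18.621) = 1/185.58 = 0.005389

α₀ = 0.00539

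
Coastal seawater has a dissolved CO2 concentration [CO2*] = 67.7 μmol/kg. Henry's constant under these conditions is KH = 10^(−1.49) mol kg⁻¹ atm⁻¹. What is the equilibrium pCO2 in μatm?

KH = 10^(−1.49) = 3.236×10^-2 mol kg⁻¹ atm⁻¹
pCO2 = [CO2*]/KH = 67.7×10^-6 / 3.236×10^-2 = 2.09×10^-3 atm = 2090 μatm

pCO2 = 2090 μatm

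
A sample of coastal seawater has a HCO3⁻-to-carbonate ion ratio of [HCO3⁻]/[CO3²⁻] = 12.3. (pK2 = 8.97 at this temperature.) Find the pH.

From K2 = [H⁺][CO3²⁻]/[HCO3⁻]:  pH = pK2 − log₁₀([HCO3⁻]/[CO3²⁻])
log₁₀(12.3) = +1.090
pH = 8.97 − (+1.090) = 7.88

pH = 7.88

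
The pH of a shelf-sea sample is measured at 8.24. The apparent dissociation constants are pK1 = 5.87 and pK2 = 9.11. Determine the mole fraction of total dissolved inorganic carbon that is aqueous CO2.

α₀ = 0.00374

α₀ = 1 / (1 + K1/[H⁺] + K1K2/[H⁺]²) = 1 / (1 + 10^+2.37 + 10^+1.50)
   = 1 / (1 + 234.42 + 31.623) = 1/267.05 = 0.003745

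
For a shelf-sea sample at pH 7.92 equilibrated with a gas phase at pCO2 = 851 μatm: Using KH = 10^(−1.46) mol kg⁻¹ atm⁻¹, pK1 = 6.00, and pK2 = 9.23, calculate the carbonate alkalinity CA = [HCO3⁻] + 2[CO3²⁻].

[CO2*] = KH · pCO2 = 10^(−1.46) × 851×10^-6 = 2.951×10^-5 mol/kg
α₀ = 1/(1 + K1/[H⁺] + K1K2/[H⁺]²) = 1/(1 + 10^+1.92 + 10^+0.61) = 0.01133
DIC = [CO2*]/α₀ = 2.951×10^-5 / 0.01133 = 2.604 mmol/kg
CA = (α₁ + 2α₂)·DIC = (0.9425 + 2×0.04616) × 2.604 = 2.69 mmol/kg

CA = 2.69 mmol/kg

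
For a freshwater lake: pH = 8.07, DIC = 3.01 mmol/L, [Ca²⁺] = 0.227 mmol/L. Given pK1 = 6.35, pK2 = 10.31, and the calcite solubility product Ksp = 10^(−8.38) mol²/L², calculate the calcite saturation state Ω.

α₂ = 1 / (1 + [H⁺]/K2 + [H⁺]²/(K1K2)) = 1 / (1 + 10^+2.24 + 10^+0.52)
   = 1 / (1 + 173.78 + 3.3113) = 1/178.09 = 0.005615
[CO3²⁻] = α₂ × DIC = 0.005615 × 3.01 = 0.01690 mmol/L = 16.90 μmol/L
Ksp = 10^(−8.38) = 4.169×10^-9
Ω = [Ca²⁺][CO3²⁻]/Ksp = (0.227×10^-3)(1.690×10^-5) / 4.169×10^-9 = 0.920

Ω = 0.920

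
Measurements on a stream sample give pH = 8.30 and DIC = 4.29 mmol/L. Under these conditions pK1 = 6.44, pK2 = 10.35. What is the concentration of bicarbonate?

α₁ = 1 / (1 + [H⁺]/K1 + K2/[H⁺]) = 1 / (1 + 10^-1.86 + 10^-2.05)
   = 1 / (1 + 0.013804 + 0.0089125) = 1/1.0227 = 0.9778
[HCO3⁻] = α₁ × DIC = 0.9778 × 4.29 = 4.19 mmol/L

[HCO3⁻] = 4.19 mmol/L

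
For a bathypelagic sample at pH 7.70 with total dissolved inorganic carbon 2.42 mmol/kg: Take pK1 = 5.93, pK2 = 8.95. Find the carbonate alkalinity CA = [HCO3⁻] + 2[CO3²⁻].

CA = 2.51 mmol/kg

CA = [HCO3⁻] + 2[CO3²⁻] = (α₁ + 2α₂)·DIC
At pH 7.70: [H⁺]/K1 = 10^-1.77 = 0.016982, K2/[H⁺] = 10^-1.25 = 0.056234
α₁ = 1/(1 + 0.016982 + 0.056234) = 1/1.0732 = 0.9318; α₂ = α₁·K2/[H⁺] = 0.05240
α₁ + 2α₂ = 1.0366
CA = 1.0366 × 2.42 = 2.51 mmol/kg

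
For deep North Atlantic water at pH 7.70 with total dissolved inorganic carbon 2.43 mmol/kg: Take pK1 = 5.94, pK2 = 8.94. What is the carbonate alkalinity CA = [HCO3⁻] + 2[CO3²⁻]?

CA = 2.52 mmol/kg

CA = [HCO3⁻] + 2[CO3²⁻] = (α₁ + 2α₂)·DIC
At pH 7.70: [H⁺]/K1 = 10^-1.76 = 0.017378, K2/[H⁺] = 10^-1.24 = 0.057544
α₁ = 1/(1 + 0.017378 + 0.057544) = 1/1.0749 = 0.9303; α₂ = α₁·K2/[H⁺] = 0.05353
α₁ + 2α₂ = 1.0374
CA = 1.0374 × 2.43 = 2.52 mmol/kg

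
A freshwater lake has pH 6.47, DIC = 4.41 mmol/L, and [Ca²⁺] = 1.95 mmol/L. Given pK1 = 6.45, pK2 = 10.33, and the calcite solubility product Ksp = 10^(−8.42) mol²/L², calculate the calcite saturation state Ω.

Ω = 0.160

α₂ = 1 / (1 + [H⁺]/K2 + [H⁺]²/(K1K2)) = 1 / (1 + 10^+3.86 + 10^+3.84)
   = 1 / (1 + 7244.4 + 6918.3) = 1/1.4164×10^4 = 7.060×10^-5
[CO3²⁻] = α₂ × DIC = 7.060×10^-5 × 4.41 = 0.0003114 mmol/L = 0.3114 μmol/L
Ksp = 10^(−8.42) = 3.802×10^-9
Ω = [Ca²⁺][CO3²⁻]/Ksp = (1.95×10^-3)(3.114×10^-7) / 3.802×10^-9 = 0.160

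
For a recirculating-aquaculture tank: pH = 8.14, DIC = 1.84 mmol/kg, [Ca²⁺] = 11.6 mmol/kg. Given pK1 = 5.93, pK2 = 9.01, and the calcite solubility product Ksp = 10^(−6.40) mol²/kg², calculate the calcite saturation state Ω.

Ω = 6.34

α₂ = 1 / (1 + [H⁺]/K2 + [H⁺]²/(K1K2)) = 1 / (1 + 10^+0.87 + 10^-1.34)
   = 1 / (1 + 7.4131 + 0.045709) = 1/8.4588 = 0.1182
[CO3²⁻] = α₂ × DIC = 0.1182 × 1.84 = 0.2175 mmol/kg
Ksp = 10^(−6.40) = 3.981×10^-7
Ω = [Ca²⁺][CO3²⁻]/Ksp = (11.6×10^-3)(2.175×10^-4) / 3.981×10^-7 = 6.34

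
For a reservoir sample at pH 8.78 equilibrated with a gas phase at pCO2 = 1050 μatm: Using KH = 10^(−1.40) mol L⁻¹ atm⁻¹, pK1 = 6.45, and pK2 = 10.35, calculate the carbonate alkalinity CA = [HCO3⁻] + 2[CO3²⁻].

[CO2*] = KH · pCO2 = 10^(−1.40) × 1050×10^-6 = 4.180×10^-5 mol/L
α₀ = 1/(1 + K1/[H⁺] + K1K2/[H⁺]²) = 1/(1 + 10^+2.33 + 10^+0.76) = 0.004534
DIC = [CO2*]/α₀ = 4.180×10^-5 / 0.004534 = 9.219 mmol/L
CA = (α₁ + 2α₂)·DIC = (0.9694 + 2×0.02609) × 9.219 = 9.42 mmol/L

CA = 9.42 mmol/L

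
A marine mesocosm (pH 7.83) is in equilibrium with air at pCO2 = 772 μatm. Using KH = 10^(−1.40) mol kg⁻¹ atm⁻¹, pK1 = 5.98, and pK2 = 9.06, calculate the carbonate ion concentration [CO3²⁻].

[CO2*] = KH · pCO2 = 10^(−1.40) × 772×10^-6 = 3.073×10^-5 mol/kg
α₀ = 1/(1 + K1/[H⁺] + K1K2/[H⁺]²) = 1/(1 + 10^+1.85 + 10^+0.62) = 0.01316
DIC = [CO2*]/α₀ = 3.073×10^-5 / 0.01316 = 2.335 mmol/kg
[CO3²⁻] = α₂·DIC; α₂ = 0.05488, so [CO3²⁻] = 0.05488 × 2.335 = 0.128 mmol/kg

[CO3²⁻] = 0.128 mmol/kg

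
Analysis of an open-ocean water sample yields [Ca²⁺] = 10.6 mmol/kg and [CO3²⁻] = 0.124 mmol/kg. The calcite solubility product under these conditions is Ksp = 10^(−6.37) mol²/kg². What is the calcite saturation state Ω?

Ksp = 10^(−6.37) = 4.266×10^-7
Ω = [Ca²⁺][CO3²⁻]/Ksp = (10.6×10^-3)(0.124×10^-3) / 4.266×10^-7 = 3.08

Ω = 3.08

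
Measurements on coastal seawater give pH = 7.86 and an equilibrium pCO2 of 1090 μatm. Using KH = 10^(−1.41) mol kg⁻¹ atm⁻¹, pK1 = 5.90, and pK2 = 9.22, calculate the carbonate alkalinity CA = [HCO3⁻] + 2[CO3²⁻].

CA = 4.21 mmol/kg

[CO2*] = KH · pCO2 = 10^(−1.41) × 1090×10^-6 = 4.241×10^-5 mol/kg
α₀ = 1/(1 + K1/[H⁺] + K1K2/[H⁺]²) = 1/(1 + 10^+1.96 + 10^+0.60) = 0.01040
DIC = [CO2*]/α₀ = 4.241×10^-5 / 0.01040 = 4.079 mmol/kg
CA = (α₁ + 2α₂)·DIC = (0.9482 + 2×0.04139) × 4.079 = 4.21 mmol/kg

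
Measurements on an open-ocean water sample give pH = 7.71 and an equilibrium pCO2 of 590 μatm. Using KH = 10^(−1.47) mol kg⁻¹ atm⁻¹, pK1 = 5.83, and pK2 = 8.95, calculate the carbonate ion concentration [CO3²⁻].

[CO3²⁻] = 0.0873 mmol/kg

[CO2*] = KH · pCO2 = 10^(−1.47) × 590×10^-6 = 1.999×10^-5 mol/kg
α₀ = 1/(1 + K1/[H⁺] + K1K2/[H⁺]²) = 1/(1 + 10^+1.88 + 10^+0.64) = 0.01231
DIC = [CO2*]/α₀ = 1.999×10^-5 / 0.01231 = 1.624 mmol/kg
[CO3²⁻] = α₂·DIC; α₂ = 0.05374, so [CO3²⁻] = 0.05374 × 1.624 = 0.0873 mmol/kg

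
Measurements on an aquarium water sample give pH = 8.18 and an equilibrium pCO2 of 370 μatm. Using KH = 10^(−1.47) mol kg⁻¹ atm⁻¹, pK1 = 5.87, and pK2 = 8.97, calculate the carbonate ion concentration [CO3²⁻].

[CO3²⁻] = 0.415 mmol/kg

[CO2*] = KH · pCO2 = 10^(−1.47) × 370×10^-6 = 1.254×10^-5 mol/kg
α₀ = 1/(1 + K1/[H⁺] + K1K2/[H⁺]²) = 1/(1 + 10^+2.31 + 10^+1.52) = 0.004197
DIC = [CO2*]/α₀ = 1.254×10^-5 / 0.004197 = 2.987 mmol/kg
[CO3²⁻] = α₂·DIC; α₂ = 0.1390, so [CO3²⁻] = 0.1390 × 2.987 = 0.415 mmol/kg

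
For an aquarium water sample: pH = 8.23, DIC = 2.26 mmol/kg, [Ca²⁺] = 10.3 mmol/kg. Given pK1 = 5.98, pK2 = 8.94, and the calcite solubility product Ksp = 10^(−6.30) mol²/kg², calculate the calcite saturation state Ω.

Ω = 7.54

α₂ = 1 / (1 + [H⁺]/K2 + [H⁺]²/(K1K2)) = 1 / (1 + 10^+0.71 + 10^-1.54)
   = 1 / (1 + 5.1286 + 0.028840) = 1/6.1575 = 0.1624
[CO3²⁻] = α₂ × DIC = 0.1624 × 2.26 = 0.3670 mmol/kg
Ksp = 10^(−6.30) = 5.012×10^-7
Ω = [Ca²⁺][CO3²⁻]/Ksp = (10.3×10^-3)(3.670×10^-4) / 5.012×10^-7 = 7.54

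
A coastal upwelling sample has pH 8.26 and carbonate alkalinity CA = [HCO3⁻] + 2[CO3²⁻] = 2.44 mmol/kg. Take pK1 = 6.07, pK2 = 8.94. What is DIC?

CA = [HCO3⁻] + 2[CO3²⁻] = (α₁ + 2α₂)·DIC
At pH 8.26: [H⁺]/K1 = 10^-2.19 = 0.0064565, K2/[H⁺] = 10^-0.68 = 0.20893
α₁ = 1/(1 + 0.0064565 + 0.20893) = 1/1.2154 = 0.8228; α₂ = α₁·K2/[H⁺] = 0.1719
α₁ + 2α₂ = 1.1666
DIC = CA / (α₁ + 2α₂) = 2.44 / 1.1666 = 2.09 mmol/kg

DIC = 2.09 mmol/kg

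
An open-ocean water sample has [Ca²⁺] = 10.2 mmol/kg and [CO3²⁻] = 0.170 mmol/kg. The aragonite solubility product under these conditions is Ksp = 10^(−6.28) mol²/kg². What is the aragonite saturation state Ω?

Ω = 3.30

Ksp = 10^(−6.28) = 5.248×10^-7
Ω = [Ca²⁺][CO3²⁻]/Ksp = (10.2×10^-3)(0.170×10^-3) / 5.248×10^-7 = 3.30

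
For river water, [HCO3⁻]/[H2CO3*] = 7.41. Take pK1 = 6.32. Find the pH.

pH = 7.19

From K1 = [H⁺][HCO3⁻]/[H2CO3*]:  pH = pK1 + log₁₀([HCO3⁻]/[H2CO3*])
log₁₀(7.41) = +0.870
pH = 6.32 + (+0.870) = 7.19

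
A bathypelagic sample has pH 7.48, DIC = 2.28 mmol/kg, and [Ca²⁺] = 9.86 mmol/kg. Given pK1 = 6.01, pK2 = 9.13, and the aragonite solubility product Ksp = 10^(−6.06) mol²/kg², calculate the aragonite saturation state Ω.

α₂ = 1 / (1 + [H⁺]/K2 + [H⁺]²/(K1K2)) = 1 / (1 + 10^+1.65 + 10^+0.18)
   = 1 / (1 + 44.668 + 1.5136) = 1/47.182 = 0.02119
[CO3²⁻] = α₂ × DIC = 0.02119 × 2.28 = 0.04832 mmol/kg
Ksp = 10^(−6.06) = 8.710×10^-7
Ω = [Ca²⁺][CO3²⁻]/Ksp = (9.86×10^-3)(4.832×10^-5) / 8.710×10^-7 = 0.547

Ω = 0.547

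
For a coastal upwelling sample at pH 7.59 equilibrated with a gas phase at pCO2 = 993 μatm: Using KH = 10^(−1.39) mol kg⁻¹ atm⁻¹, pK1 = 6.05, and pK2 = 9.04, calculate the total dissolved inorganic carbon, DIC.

DIC = 1.49 mmol/kg

[CO2*] = KH · pCO2 = 10^(−1.39) × 993×10^-6 = 4.045×10^-5 mol/kg
α₀ = 1/(1 + K1/[H⁺] + K1K2/[H⁺]²) = 1/(1 + 10^+1.54 + 10^+0.09) = 0.02710
DIC = [CO2*]/α₀ = 4.045×10^-5 / 0.02710 = 1.49 mmol/kg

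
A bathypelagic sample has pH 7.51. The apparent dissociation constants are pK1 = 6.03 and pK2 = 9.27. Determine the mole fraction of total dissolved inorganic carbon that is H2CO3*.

α₀ = 1 / (1 + K1/[H⁺] + K1K2/[H⁺]²) = 1 / (1 + 10^+1.48 + 10^-0.28)
   = 1 / (1 + 30.200 + 0.52481) = 1/31.724 = 0.03152

α₀ = 0.0315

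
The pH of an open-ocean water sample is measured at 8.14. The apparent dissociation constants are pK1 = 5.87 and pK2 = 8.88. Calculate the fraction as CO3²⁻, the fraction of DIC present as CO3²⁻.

α₂ = 1 / (1 + [H⁺]/K2 + [H⁺]²/(K1K2)) = 1 / (1 + 10^+0.74 + 10^-1.53)
   = 1 / (1 + 5.4954 + 0.029512) = 1/6.5249 = 0.1533

α₂ = 0.153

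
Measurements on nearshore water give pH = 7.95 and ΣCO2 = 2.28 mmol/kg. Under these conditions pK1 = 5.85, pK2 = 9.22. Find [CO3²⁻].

α₂ = 1 / (1 + [H⁺]/K2 + [H⁺]²/(K1K2)) = 1 / (1 + 10^+1.27 + 10^-0.83)
   = 1 / (1 + 18.621 + 0.14791) = 1/19.769 = 0.05058
[CO3²⁻] = α₂ × DIC = 0.05058 × 2.28 = 0.115 mmol/kg

[CO3²⁻] = 0.115 mmol/kg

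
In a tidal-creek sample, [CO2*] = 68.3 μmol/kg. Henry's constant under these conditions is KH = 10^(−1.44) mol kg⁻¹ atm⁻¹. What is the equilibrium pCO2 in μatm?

pCO2 = 1880 μatm

KH = 10^(−1.44) = 3.631×10^-2 mol kg⁻¹ atm⁻¹
pCO2 = [CO2*]/KH = 68.3×10^-6 / 3.631×10^-2 = 1.88×10^-3 atm = 1880 μatm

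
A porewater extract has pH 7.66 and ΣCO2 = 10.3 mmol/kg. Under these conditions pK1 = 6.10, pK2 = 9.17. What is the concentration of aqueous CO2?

α₀ = 1 / (1 + K1/[H⁺] + K1K2/[H⁺]²) = 1 / (1 + 10^+1.56 + 10^+0.05)
   = 1 / (1 + 36.308 + 1.1220) = 1/38.430 = 0.02602
[CO2*] = α₀ × DIC = 0.02602 × 10.3 = 0.268 mmol/kg

[CO2*] = 0.268 mmol/kg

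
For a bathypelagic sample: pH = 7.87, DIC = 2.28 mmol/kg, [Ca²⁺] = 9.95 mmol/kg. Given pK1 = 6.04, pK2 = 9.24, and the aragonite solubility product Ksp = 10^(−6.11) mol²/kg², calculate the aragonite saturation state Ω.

α₂ = 1 / (1 + [H⁺]/K2 + [H⁺]²/(K1K2)) = 1 / (1 + 10^+1.37 + 10^-0.46)
   = 1 / (1 + 23.442 + 0.34674) = 1/24.789 = 0.04034
[CO3²⁻] = α₂ × DIC = 0.04034 × 2.28 = 0.09198 mmol/kg
Ksp = 10^(−6.11) = 7.762×10^-7
Ω = [Ca²⁺][CO3²⁻]/Ksp = (9.95×10^-3)(9.198×10^-5) / 7.762×10^-7 = 1.18

Ω = 1.18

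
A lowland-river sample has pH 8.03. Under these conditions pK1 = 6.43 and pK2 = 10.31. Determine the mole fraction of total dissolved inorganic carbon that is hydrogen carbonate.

α₁ = 1 / (1 + [H⁺]/K1 + K2/[H⁺]) = 1 / (1 + 10^-1.60 + 10^-2.28)
   = 1 / (1 + 0.025119 + 0.0052481) = 1/1.0304 = 0.9705

α₁ = 0.971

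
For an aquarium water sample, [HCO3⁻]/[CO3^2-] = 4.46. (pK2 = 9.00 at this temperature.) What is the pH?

From K2 = [H⁺][CO3^2-]/[HCO3⁻]:  pH = pK2 − log₁₀([HCO3⁻]/[CO3^2-])
log₁₀(4.46) = +0.649
pH = 9.00 − (+0.649) = 8.35

pH = 8.35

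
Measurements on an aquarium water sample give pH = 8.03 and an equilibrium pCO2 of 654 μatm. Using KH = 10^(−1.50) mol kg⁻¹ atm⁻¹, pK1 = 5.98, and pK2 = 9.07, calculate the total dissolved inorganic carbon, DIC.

[CO2*] = KH · pCO2 = 10^(−1.50) × 654×10^-6 = 2.068×10^-5 mol/kg
α₀ = 1/(1 + K1/[H⁺] + K1K2/[H⁺]²) = 1/(1 + 10^+2.05 + 10^+1.01) = 0.008101
DIC = [CO2*]/α₀ = 2.068×10^-5 / 0.008101 = 2.55 mmol/kg

DIC = 2.55 mmol/kg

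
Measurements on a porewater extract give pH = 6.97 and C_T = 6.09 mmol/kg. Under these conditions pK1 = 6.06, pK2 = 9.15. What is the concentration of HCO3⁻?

[HCO3⁻] = 5.39 mmol/kg

α₁ = 1 / (1 + [H⁺]/K1 + K2/[H⁺]) = 1 / (1 + 10^-0.91 + 10^-2.18)
   = 1 / (1 + 0.12303 + 0.0066069) = 1/1.1296 = 0.8852
[HCO3⁻] = α₁ × DIC = 0.8852 × 6.09 = 5.39 mmol/kg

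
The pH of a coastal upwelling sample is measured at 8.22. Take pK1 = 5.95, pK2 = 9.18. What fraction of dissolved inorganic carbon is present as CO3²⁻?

α₂ = 0.0983

α₂ = 1 / (1 + [H⁺]/K2 + [H⁺]²/(K1K2)) = 1 / (1 + 10^+0.96 + 10^-1.31)
   = 1 / (1 + 9.1201 + 0.048978) = 1/10.169 = 0.09834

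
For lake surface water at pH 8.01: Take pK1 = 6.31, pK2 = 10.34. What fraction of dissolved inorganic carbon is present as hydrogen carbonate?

α₁ = 0.976

α₁ = 1 / (1 + [H⁺]/K1 + K2/[H⁺]) = 1 / (1 + 10^-1.70 + 10^-2.33)
   = 1 / (1 + 0.019953 + 0.0046774) = 1/1.0246 = 0.9760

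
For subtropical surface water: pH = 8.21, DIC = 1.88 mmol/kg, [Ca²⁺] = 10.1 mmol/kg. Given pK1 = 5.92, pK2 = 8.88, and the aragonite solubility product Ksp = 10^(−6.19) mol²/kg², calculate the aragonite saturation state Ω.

Ω = 5.16

α₂ = 1 / (1 + [H⁺]/K2 + [H⁺]²/(K1K2)) = 1 / (1 + 10^+0.67 + 10^-1.62)
   = 1 / (1 + 4.6774 + 0.023988) = 1/5.7013 = 0.1754
[CO3²⁻] = α₂ × DIC = 0.1754 × 1.88 = 0.3297 mmol/kg
Ksp = 10^(−6.19) = 6.457×10^-7
Ω = [Ca²⁺][CO3²⁻]/Ksp = (10.1×10^-3)(3.297×10^-4) / 6.457×10^-7 = 5.16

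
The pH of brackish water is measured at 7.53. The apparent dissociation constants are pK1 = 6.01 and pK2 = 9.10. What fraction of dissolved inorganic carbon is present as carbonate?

α₂ = 1 / (1 + [H⁺]/K2 + [H⁺]²/(K1K2)) = 1 / (1 + 10^+1.57 + 10^+0.05)
   = 1 / (1 + 37.154 + 1.1220) = 1/39.276 = 0.02546

α₂ = 0.0255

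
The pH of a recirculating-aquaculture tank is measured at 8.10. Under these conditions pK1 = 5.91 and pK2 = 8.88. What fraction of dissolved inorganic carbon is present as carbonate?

α₂ = 0.142

α₂ = 1 / (1 + [H⁺]/K2 + [H⁺]²/(K1K2)) = 1 / (1 + 10^+0.78 + 10^-1.41)
   = 1 / (1 + 6.0256 + 0.038905) = 1/7.0645 = 0.1416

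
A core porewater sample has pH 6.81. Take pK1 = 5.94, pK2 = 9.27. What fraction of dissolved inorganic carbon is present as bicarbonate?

α₁ = 1 / (1 + [H⁺]/K1 + K2/[H⁺]) = 1 / (1 + 10^-0.87 + 10^-2.46)
   = 1 / (1 + 0.13490 + 0.0034674) = 1/1.1384 = 0.8785

α₁ = 0.878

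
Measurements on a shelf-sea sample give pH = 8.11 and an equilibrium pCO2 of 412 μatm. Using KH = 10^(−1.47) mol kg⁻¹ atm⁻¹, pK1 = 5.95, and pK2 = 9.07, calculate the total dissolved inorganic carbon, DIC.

DIC = 2.25 mmol/kg

[CO2*] = KH · pCO2 = 10^(−1.47) × 412×10^-6 = 1.396×10^-5 mol/kg
α₀ = 1/(1 + K1/[H⁺] + K1K2/[H⁺]²) = 1/(1 + 10^+2.16 + 10^+1.20) = 0.006196
DIC = [CO2*]/α₀ = 1.396×10^-5 / 0.006196 = 2.25 mmol/kg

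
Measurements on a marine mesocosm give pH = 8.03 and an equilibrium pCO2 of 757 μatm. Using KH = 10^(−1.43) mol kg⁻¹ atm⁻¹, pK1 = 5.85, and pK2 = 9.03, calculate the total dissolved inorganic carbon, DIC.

DIC = 4.71 mmol/kg

[CO2*] = KH · pCO2 = 10^(−1.43) × 757×10^-6 = 2.813×10^-5 mol/kg
α₀ = 1/(1 + K1/[H⁺] + K1K2/[H⁺]²) = 1/(1 + 10^+2.18 + 10^+1.18) = 0.005970
DIC = [CO2*]/α₀ = 2.813×10^-5 / 0.005970 = 4.71 mmol/kg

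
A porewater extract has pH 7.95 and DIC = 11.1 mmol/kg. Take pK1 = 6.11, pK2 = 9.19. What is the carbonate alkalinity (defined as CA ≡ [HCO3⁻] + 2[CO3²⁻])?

CA = 11.5 mmol/kg

CA = [HCO3⁻] + 2[CO3²⁻] = (α₁ + 2α₂)·DIC
At pH 7.95: [H⁺]/K1 = 10^-1.84 = 0.014454, K2/[H⁺] = 10^-1.24 = 0.057544
α₁ = 1/(1 + 0.014454 + 0.057544) = 1/1.0720 = 0.9328; α₂ = α₁·K2/[H⁺] = 0.05368
α₁ + 2α₂ = 1.0402
CA = 1.0402 × 11.1 = 11.5 mmol/kg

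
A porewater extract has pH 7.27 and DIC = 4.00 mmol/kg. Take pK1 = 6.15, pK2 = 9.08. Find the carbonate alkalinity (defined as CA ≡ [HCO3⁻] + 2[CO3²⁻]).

CA = 3.78 mmol/kg

CA = [HCO3⁻] + 2[CO3²⁻] = (α₁ + 2α₂)·DIC
At pH 7.27: [H⁺]/K1 = 10^-1.12 = 0.075858, K2/[H⁺] = 10^-1.81 = 0.015488
α₁ = 1/(1 + 0.075858 + 0.015488) = 1/1.0913 = 0.9163; α₂ = α₁·K2/[H⁺] = 0.01419
α₁ + 2α₂ = 0.9447
CA = 0.9447 × 4.00 = 3.78 mmol/kg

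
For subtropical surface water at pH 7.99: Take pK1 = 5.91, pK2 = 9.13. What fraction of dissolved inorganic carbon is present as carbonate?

α₂ = 1 / (1 + [H⁺]/K2 + [H⁺]²/(K1K2)) = 1 / (1 + 10^+1.14 + 10^-0.94)
   = 1 / (1 + 13.804 + 0.11482) = 1/14.919 = 0.06703

α₂ = 0.0670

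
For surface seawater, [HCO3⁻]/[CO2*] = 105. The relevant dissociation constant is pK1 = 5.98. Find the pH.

From K1 = [H⁺][HCO3⁻]/[CO2*]:  pH = pK1 + log₁₀([HCO3⁻]/[CO2*])
log₁₀(105) = +2.021
pH = 5.98 + (+2.021) = 8.00

pH = 8.00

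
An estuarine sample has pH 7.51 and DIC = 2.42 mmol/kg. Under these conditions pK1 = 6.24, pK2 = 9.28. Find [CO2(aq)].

α₀ = 1 / (1 + K1/[H⁺] + K1K2/[H⁺]²) = 1 / (1 + 10^+1.27 + 10^-0.50)
   = 1 / (1 + 18.621 + 0.31623) = 1/19.937 = 0.05016
[CO2*] = α₀ × DIC = 0.05016 × 2.42 = 0.121 mmol/kg

[CO2*] = 0.121 mmol/kg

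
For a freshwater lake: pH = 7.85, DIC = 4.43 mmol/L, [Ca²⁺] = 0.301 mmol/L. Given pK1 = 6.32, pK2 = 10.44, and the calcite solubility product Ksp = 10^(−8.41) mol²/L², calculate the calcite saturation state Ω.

α₂ = 1 / (1 + [H⁺]/K2 + [H⁺]²/(K1K2)) = 1 / (1 + 10^+2.59 + 10^+1.06)
   = 1 / (1 + 389.05 + 11.482) = 1/401.53 = 0.002490
[CO3²⁻] = α₂ × DIC = 0.002490 × 4.43 = 0.01103 mmol/L = 11.03 μmol/L
Ksp = 10^(−8.41) = 3.890×10^-9
Ω = [Ca²⁺][CO3²⁻]/Ksp = (0.301×10^-3)(1.103×10^-5) / 3.890×10^-9 = 0.854

Ω = 0.854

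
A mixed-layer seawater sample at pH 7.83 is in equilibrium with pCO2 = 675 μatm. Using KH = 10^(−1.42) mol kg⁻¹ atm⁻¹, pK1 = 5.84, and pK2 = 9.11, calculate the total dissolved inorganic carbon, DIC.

[CO2*] = KH · pCO2 = 10^(−1.42) × 675×10^-6 = 2.566×10^-5 mol/kg
α₀ = 1/(1 + K1/[H⁺] + K1K2/[H⁺]²) = 1/(1 + 10^+1.99 + 10^+0.71) = 0.009629
DIC = [CO2*]/α₀ = 2.566×10^-5 / 0.009629 = 2.67 mmol/kg

DIC = 2.67 mmol/kg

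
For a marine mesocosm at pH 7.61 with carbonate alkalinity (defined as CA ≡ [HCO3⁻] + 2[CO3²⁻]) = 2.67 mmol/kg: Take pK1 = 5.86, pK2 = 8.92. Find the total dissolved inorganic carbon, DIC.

DIC = 2.59 mmol/kg

CA = [HCO3⁻] + 2[CO3²⁻] = (α₁ + 2α₂)·DIC
At pH 7.61: [H⁺]/K1 = 10^-1.75 = 0.017783, K2/[H⁺] = 10^-1.31 = 0.048978
α₁ = 1/(1 + 0.017783 + 0.048978) = 1/1.0668 = 0.9374; α₂ = α₁·K2/[H⁺] = 0.04591
α₁ + 2α₂ = 1.0292
DIC = CA / (α₁ + 2α₂) = 2.67 / 1.0292 = 2.59 mmol/kg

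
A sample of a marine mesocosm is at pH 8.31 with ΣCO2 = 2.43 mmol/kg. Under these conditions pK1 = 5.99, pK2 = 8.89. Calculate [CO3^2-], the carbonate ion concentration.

[CO3²⁻] = 0.504 mmol/kg

α₂ = 1 / (1 + [H⁺]/K2 + [H⁺]²/(K1K2)) = 1 / (1 + 10^+0.58 + 10^-1.74)
   = 1 / (1 + 3.8019 + 0.018197) = 1/4.8201 = 0.2075
[CO3²⁻] = α₂ × DIC = 0.2075 × 2.43 = 0.504 mmol/kg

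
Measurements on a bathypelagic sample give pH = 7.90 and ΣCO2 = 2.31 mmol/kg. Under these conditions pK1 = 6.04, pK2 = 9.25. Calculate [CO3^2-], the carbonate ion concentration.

[CO3²⁻] = 0.0975 mmol/kg

α₂ = 1 / (1 + [H⁺]/K2 + [H⁺]²/(K1K2)) = 1 / (1 + 10^+1.35 + 10^-0.51)
   = 1 / (1 + 22.387 + 0.30903) = 1/23.696 = 0.04220
[CO3²⁻] = α₂ × DIC = 0.04220 × 2.31 = 0.0975 mmol/kg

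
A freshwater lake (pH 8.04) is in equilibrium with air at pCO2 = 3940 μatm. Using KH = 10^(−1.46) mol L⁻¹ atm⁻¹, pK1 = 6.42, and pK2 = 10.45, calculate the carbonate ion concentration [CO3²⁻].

[CO2*] = KH · pCO2 = 10^(−1.46) × 3940×10^-6 = 1.366×10^-4 mol/L
α₀ = 1/(1 + K1/[H⁺] + K1K2/[H⁺]²) = 1/(1 + 10^+1.62 + 10^-0.79) = 0.02334
DIC = [CO2*]/α₀ = 1.366×10^-4 / 0.02334 = 5.854 mmol/L
[CO3²⁻] = α₂·DIC; α₂ = 0.003785, so [CO3²⁻] = 0.003785 × 5.854 = 0.0222 mmol/L

[CO3²⁻] = 0.0222 mmol/L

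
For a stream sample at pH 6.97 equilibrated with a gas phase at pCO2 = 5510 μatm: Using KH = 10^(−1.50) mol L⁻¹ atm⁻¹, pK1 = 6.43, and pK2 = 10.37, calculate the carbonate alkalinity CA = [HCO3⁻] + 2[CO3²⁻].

CA = 0.605 mmol/L

[CO2*] = KH · pCO2 = 10^(−1.50) × 5510×10^-6 = 1.742×10^-4 mol/L
α₀ = 1/(1 + K1/[H⁺] + K1K2/[H⁺]²) = 1/(1 + 10^+0.54 + 10^-2.86) = 0.2238
DIC = [CO2*]/α₀ = 1.742×10^-4 / 0.2238 = 0.7786 mmol/L
CA = (α₁ + 2α₂)·DIC = (0.7759 + 2×0.0003089) × 0.7786 = 0.605 mmol/L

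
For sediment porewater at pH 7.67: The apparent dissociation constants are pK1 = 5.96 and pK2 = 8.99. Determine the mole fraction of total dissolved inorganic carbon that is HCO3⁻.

α₁ = 0.937

α₁ = 1 / (1 + [H⁺]/K1 + K2/[H⁺]) = 1 / (1 + 10^-1.71 + 10^-1.32)
   = 1 / (1 + 0.019498 + 0.047863) = 1/1.0674 = 0.9369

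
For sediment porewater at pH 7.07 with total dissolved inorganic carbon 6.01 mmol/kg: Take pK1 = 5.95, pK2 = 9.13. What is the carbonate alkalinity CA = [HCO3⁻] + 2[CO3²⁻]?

CA = [HCO3⁻] + 2[CO3²⁻] = (α₁ + 2α₂)·DIC
At pH 7.07: [H⁺]/K1 = 10^-1.12 = 0.075858, K2/[H⁺] = 10^-2.06 = 0.0087096
α₁ = 1/(1 + 0.075858 + 0.0087096) = 1/1.0846 = 0.9220; α₂ = α₁·K2/[H⁺] = 0.008031
α₁ + 2α₂ = 0.9381
CA = 0.9381 × 6.01 = 5.64 mmol/kg

CA = 5.64 mmol/kg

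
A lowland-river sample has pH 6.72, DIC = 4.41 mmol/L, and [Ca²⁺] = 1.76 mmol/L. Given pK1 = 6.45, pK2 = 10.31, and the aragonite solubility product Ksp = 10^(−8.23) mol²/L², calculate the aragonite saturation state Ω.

Ω = 0.220

α₂ = 1 / (1 + [H⁺]/K2 + [H⁺]²/(K1K2)) = 1 / (1 + 10^+3.59 + 10^+3.32)
   = 1 / (1 + 3890.5 + 2089.3) = 1/5980.7 = 0.0001672
[CO3²⁻] = α₂ × DIC = 0.0001672 × 4.41 = 0.0007374 mmol/L = 0.7374 μmol/L
Ksp = 10^(−8.23) = 5.888×10^-9
Ω = [Ca²⁺][CO3²⁻]/Ksp = (1.76×10^-3)(7.374×10^-7) / 5.888×10^-9 = 0.220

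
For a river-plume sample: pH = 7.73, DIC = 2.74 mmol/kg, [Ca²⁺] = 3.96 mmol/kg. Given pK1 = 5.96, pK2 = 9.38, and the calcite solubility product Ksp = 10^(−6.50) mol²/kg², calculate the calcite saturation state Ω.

Ω = 0.739

α₂ = 1 / (1 + [H⁺]/K2 + [H⁺]²/(K1K2)) = 1 / (1 + 10^+1.65 + 10^-0.12)
   = 1 / (1 + 44.668 + 0.75858) = 1/46.427 = 0.02154
[CO3²⁻] = α₂ × DIC = 0.02154 × 2.74 = 0.05902 mmol/kg
Ksp = 10^(−6.50) = 3.162×10^-7
Ω = [Ca²⁺][CO3²⁻]/Ksp = (3.96×10^-3)(5.902×10^-5) / 3.162×10^-7 = 0.739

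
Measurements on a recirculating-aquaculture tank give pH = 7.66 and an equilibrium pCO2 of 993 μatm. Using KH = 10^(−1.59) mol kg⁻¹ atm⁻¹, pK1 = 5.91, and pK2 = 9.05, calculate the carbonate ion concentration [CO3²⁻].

[CO2*] = KH · pCO2 = 10^(−1.59) × 993×10^-6 = 2.552×10^-5 mol/kg
α₀ = 1/(1 + K1/[H⁺] + K1K2/[H⁺]²) = 1/(1 + 10^+1.75 + 10^+0.36) = 0.01680
DIC = [CO2*]/α₀ = 2.552×10^-5 / 0.01680 = 1.519 mmol/kg
[CO3²⁻] = α₂·DIC; α₂ = 0.03849, so [CO3²⁻] = 0.03849 × 1.519 = 0.0585 mmol/kg

[CO3²⁻] = 0.0585 mmol/kg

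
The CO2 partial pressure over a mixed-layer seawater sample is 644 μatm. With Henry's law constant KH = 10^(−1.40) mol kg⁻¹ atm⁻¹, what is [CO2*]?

[CO2*] = 25.6 μmol/kg

KH = 10^(−1.40) = 3.981×10^-2 mol kg⁻¹ atm⁻¹
[CO2*] = KH · pCO2 = 3.981×10^-2 × 644×10^-6 atm = 2.56×10^-5 mol/kg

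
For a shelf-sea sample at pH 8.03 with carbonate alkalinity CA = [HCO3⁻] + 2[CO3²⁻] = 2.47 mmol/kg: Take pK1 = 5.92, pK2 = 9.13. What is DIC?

DIC = 2.32 mmol/kg

CA = [HCO3⁻] + 2[CO3²⁻] = (α₁ + 2α₂)·DIC
At pH 8.03: [H⁺]/K1 = 10^-2.11 = 0.0077625, K2/[H⁺] = 10^-1.10 = 0.079433
α₁ = 1/(1 + 0.0077625 + 0.079433) = 1/1.0872 = 0.9198; α₂ = α₁·K2/[H⁺] = 0.07306
α₁ + 2α₂ = 1.0659
DIC = CA / (α₁ + 2α₂) = 2.47 / 1.0659 = 2.32 mmol/kg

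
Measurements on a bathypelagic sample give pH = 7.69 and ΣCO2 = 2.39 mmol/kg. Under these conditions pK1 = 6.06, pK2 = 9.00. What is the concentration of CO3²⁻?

α₂ = 1 / (1 + [H⁺]/K2 + [H⁺]²/(K1K2)) = 1 / (1 + 10^+1.31 + 10^-0.32)
   = 1 / (1 + 20.417 + 0.47863) = 1/21.896 = 0.04567
[CO3²⁻] = α₂ × DIC = 0.04567 × 2.39 = 0.109 mmol/kg

[CO3²⁻] = 0.109 mmol/kg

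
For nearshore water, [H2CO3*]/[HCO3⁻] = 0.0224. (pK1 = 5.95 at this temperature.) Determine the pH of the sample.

pH = 7.60

From K1 = [H⁺][HCO3⁻]/[H2CO3*]:  pH = pK1 − log₁₀([H2CO3*]/[HCO3⁻])
log₁₀(0.0224) = -1.650
pH = 5.95 − (-1.650) = 7.60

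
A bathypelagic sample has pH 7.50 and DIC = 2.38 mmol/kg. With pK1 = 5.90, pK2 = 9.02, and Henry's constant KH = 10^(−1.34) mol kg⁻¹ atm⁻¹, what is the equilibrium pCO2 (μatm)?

α₀ = 1 / (1 + K1/[H⁺] + K1K2/[H⁺]²) = 1 / (1 + 10^+1.60 + 10^+0.08)
   = 1 / (1 + 39.811 + 1.2023) = 1/42.013 = 0.02380
[CO2*] = α₀ × DIC = 0.02380 × 2.38 = 0.05665 mmol/kg
pCO2 = [CO2*]/KH = 5.665×10^-5 / 4.571×10^-2 = 1240 μatm

pCO2 = 1240 μatm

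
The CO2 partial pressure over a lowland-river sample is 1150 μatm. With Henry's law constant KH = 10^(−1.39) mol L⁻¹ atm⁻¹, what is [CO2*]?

[CO2*] = 46.8 μmol/L

KH = 10^(−1.39) = 4.074×10^-2 mol L⁻¹ atm⁻¹
[CO2*] = KH · pCO2 = 4.074×10^-2 × 1150×10^-6 atm = 4.68×10^-5 mol/L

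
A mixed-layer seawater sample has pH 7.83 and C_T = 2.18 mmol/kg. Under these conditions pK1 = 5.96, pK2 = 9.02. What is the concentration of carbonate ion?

[CO3²⁻] = 0.131 mmol/kg

α₂ = 1 / (1 + [H⁺]/K2 + [H⁺]²/(K1K2)) = 1 / (1 + 10^+1.19 + 10^-0.68)
   = 1 / (1 + 15.488 + 0.20893) = 1/16.697 = 0.05989
[CO3²⁻] = α₂ × DIC = 0.05989 × 2.18 = 0.131 mmol/kg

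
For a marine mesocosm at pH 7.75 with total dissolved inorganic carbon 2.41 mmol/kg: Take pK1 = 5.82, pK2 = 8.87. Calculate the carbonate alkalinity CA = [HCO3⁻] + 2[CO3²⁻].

CA = [HCO3⁻] + 2[CO3²⁻] = (α₁ + 2α₂)·DIC
At pH 7.75: [H⁺]/K1 = 10^-1.93 = 0.011749, K2/[H⁺] = 10^-1.12 = 0.075858
α₁ = 1/(1 + 0.011749 + 0.075858) = 1/1.0876 = 0.9194; α₂ = α₁·K2/[H⁺] = 0.06975
α₁ + 2α₂ = 1.0589
CA = 1.0589 × 2.41 = 2.55 mmol/kg

CA = 2.55 mmol/kg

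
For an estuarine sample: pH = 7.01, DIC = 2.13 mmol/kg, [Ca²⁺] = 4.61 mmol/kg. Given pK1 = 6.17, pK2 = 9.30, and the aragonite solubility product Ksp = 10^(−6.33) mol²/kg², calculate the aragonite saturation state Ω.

Ω = 0.0936

α₂ = 1 / (1 + [H⁺]/K2 + [H⁺]²/(K1K2)) = 1 / (1 + 10^+2.29 + 10^+1.45)
   = 1 / (1 + 194.98 + 28.184) = 1/224.17 = 0.004461
[CO3²⁻] = α₂ × DIC = 0.004461 × 2.13 = 0.009502 mmol/kg = 9.502 μmol/kg
Ksp = 10^(−6.33) = 4.677×10^-7
Ω = [Ca²⁺][CO3²⁻]/Ksp = (4.61×10^-3)(9.502×10^-6) / 4.677×10^-7 = 0.0936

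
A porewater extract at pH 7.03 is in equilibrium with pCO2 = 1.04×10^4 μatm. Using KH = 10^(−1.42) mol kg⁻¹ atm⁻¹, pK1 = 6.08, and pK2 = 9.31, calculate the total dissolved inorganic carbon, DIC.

[CO2*] = KH · pCO2 = 10^(−1.42) × 1.04×10^4×10^-6 = 3.954×10^-4 mol/kg
α₀ = 1/(1 + K1/[H⁺] + K1K2/[H⁺]²) = 1/(1 + 10^+0.95 + 10^-1.33) = 0.1004
DIC = [CO2*]/α₀ = 3.954×10^-4 / 0.1004 = 3.94 mmol/kg

DIC = 3.94 mmol/kg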